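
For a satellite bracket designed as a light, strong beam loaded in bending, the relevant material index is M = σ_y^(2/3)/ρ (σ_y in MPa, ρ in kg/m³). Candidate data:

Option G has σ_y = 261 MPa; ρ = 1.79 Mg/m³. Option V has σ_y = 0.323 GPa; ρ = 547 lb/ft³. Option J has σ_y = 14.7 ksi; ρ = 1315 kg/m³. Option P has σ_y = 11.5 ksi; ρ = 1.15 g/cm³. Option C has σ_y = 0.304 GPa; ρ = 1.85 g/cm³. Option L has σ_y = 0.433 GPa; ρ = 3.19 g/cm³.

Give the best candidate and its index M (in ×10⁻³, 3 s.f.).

In SI units:
  option G: σ_y = 261.0 MPa, ρ = 1790 kg/m³
  option V: σ_y = 323.0 MPa, ρ = 8762 kg/m³
  option J: σ_y = 101.4 MPa, ρ = 1315 kg/m³
  option P: σ_y = 79.29 MPa, ρ = 1150 kg/m³
  option C: σ_y = 304.0 MPa, ρ = 1850 kg/m³
  option L: σ_y = 433.0 MPa, ρ = 3190 kg/m³
  option C: M = 24.4×10⁻³
  option G: M = 22.8×10⁻³
  option L: M = 17.9×10⁻³
  option J: M = 16.5×10⁻³
  option P: M = 16.0×10⁻³
  option V: M = 5.37×10⁻³
Option C has the largest M.

option C, M = 24.4×10⁻³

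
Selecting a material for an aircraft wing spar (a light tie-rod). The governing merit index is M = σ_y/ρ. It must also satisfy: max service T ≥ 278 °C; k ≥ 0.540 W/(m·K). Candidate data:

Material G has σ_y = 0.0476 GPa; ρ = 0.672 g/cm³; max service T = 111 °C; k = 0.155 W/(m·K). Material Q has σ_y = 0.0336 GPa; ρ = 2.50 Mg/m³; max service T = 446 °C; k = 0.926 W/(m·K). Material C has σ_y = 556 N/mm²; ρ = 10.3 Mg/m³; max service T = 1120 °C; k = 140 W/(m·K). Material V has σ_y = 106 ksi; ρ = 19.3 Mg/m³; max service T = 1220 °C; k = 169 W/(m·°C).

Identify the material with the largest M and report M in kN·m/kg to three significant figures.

Screen on constraints: max service T ≥ 278 °C; k ≥ 0.540 W/(m·K). Survivors: material Q, material C, material V.
Putting every candidate on a common basis:
  material Q: σ_y = 33.60 MPa, ρ = 2500 kg/m³
  material C: σ_y = 556.0 MPa, ρ = 10300 kg/m³
  material V: σ_y = 730.8 MPa, ρ = 19300 kg/m³
  material C: M = 54.0 kN·m/kg
  material V: M = 37.9 kN·m/kg
  material Q: M = 13.4 kN·m/kg
Material C has the largest M.

material C, M = 54.0 kN·m/kg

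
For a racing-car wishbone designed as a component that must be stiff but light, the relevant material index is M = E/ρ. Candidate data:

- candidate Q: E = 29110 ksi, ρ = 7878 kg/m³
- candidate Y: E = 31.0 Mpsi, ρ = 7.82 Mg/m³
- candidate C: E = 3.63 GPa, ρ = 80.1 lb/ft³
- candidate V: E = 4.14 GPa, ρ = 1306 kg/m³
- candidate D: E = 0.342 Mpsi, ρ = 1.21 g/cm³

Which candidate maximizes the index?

candidate Y

Convert each candidate to consistent units, then evaluate M:
  candidate Q: E = 200.7 GPa, ρ = 7878 kg/m³
  candidate Y: E = 213.7 GPa, ρ = 7820 kg/m³
  candidate C: E = 3.630 GPa, ρ = 1283 kg/m³
  candidate V: E = 4.140 GPa, ρ = 1306 kg/m³
  candidate D: E = 2.358 GPa, ρ = 1210 kg/m³
  candidate Y: M = 27.3 MN·m/kg
  candidate Q: M = 25.5 MN·m/kg
  candidate V: M = 3.17 MN·m/kg
  candidate C: M = 2.83 MN·m/kg
  candidate D: M = 1.95 MN·m/kg
The maximum is for candidate Y.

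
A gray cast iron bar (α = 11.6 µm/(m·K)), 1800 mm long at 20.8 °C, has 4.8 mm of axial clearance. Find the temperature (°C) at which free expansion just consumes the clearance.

251 °C

α·L₀·ΔT = 4.8 mm ⇒ ΔT = 4.8 / (11.6×10⁻⁶ × 1800.0) = 229.9 K.
T = 20.8 + 229.9 = 250.7 °C.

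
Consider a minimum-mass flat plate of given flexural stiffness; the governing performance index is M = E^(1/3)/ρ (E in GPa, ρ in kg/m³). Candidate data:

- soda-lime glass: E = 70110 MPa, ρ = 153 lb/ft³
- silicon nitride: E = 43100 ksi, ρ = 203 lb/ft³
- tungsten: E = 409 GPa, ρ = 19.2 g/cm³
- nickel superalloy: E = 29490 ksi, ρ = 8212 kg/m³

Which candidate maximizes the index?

silicon nitride

Putting every candidate on a common basis:
  soda-lime glass: E = 70.11 GPa, ρ = 2451 kg/m³
  silicon nitride: E = 297.2 GPa, ρ = 3252 kg/m³
  tungsten: E = 409.0 GPa, ρ = 19200 kg/m³
  nickel superalloy: E = 203.3 GPa, ρ = 8212 kg/m³
  silicon nitride: M = 2.05×10⁻³
  soda-lime glass: M = 1.68×10⁻³
  nickel superalloy: M = 0.716×10⁻³
  tungsten: M = 0.387×10⁻³
Silicon nitride has the largest M.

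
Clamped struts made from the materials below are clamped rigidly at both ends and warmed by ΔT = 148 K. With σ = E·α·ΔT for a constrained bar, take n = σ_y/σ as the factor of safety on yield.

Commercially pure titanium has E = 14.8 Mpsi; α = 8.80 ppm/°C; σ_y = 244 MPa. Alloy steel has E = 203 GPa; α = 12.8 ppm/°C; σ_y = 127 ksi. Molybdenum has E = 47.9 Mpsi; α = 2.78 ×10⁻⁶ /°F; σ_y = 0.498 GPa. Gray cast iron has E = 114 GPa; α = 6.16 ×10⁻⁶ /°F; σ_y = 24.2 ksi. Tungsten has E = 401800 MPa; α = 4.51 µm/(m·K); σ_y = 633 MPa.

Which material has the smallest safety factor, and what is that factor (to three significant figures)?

gray cast iron, n = 0.892

In consistent units (E in GPa, α in ×10⁻⁶/K, σ_y in MPa):
  commercially pure titanium: E = 102.0, α = 8.80, σ_y = 244.0 → σ = 133 MPa, n = 1.84
  alloy steel: E = 203.0, α = 12.8, σ_y = 875.6 → σ = 385 MPa, n = 2.28
  molybdenum: E = 330.3, α = 5.00, σ_y = 498.0 → σ = 245 MPa, n = 2.04
  gray cast iron: E = 114.0, α = 11.1, σ_y = 166.9 → σ = 187 MPa, n = 0.892
  tungsten: E = 401.8, α = 4.51, σ_y = 633.0 → σ = 268 MPa, n = 2.36
The minimum is gray cast iron at n = 0.892.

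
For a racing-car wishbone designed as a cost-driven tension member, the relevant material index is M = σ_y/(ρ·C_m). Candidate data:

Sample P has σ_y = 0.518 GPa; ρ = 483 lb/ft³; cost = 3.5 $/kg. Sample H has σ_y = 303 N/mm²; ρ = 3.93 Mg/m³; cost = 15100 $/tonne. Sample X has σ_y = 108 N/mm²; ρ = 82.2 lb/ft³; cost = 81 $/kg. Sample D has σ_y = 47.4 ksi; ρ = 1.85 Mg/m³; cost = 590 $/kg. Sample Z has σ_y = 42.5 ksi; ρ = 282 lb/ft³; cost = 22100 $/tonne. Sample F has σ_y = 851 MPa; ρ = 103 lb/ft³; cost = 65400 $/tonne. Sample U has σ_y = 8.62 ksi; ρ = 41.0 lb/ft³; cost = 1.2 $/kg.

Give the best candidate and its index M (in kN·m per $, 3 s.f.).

Normalizing units and computing the index:
  sample P: σ_y = 518.0 MPa, ρ = 7737 kg/m³, cost = 3.500 $/kg
  sample H: σ_y = 303.0 MPa, ρ = 3930 kg/m³, cost = 15.10 $/kg
  sample X: σ_y = 108.0 MPa, ρ = 1317 kg/m³, cost = 81.00 $/kg
  sample D: σ_y = 326.8 MPa, ρ = 1850 kg/m³, cost = 590.0 $/kg
  sample Z: σ_y = 293.0 MPa, ρ = 4517 kg/m³, cost = 22.10 $/kg
  sample F: σ_y = 851.0 MPa, ρ = 1650 kg/m³, cost = 65.40 $/kg
  sample U: σ_y = 59.43 MPa, ρ = 656.8 kg/m³, cost = 1.200 $/kg
  sample U: M = 75.4 kN·m per $
  sample P: M = 19.1 kN·m per $
  sample F: M = 7.89 kN·m per $
  sample H: M = 5.11 kN·m per $
  sample Z: M = 2.94 kN·m per $
  sample X: M = 1.01 kN·m per $
  sample D: M = 0.299 kN·m per $
Sample U has the largest M.

sample U, M = 75.4 kN·m per $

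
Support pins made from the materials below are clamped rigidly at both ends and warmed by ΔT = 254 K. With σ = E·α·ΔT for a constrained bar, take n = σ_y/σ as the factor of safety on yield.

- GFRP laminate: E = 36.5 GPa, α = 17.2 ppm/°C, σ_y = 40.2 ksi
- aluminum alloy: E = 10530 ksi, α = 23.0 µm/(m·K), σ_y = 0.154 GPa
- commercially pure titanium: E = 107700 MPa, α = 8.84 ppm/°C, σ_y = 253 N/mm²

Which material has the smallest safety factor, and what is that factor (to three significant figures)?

aluminum alloy, n = 0.363

Converting E to GPa, α to ×10⁻⁶/K, σ_y to MPa, then σ and n for each:
  GFRP laminate: E = 36.50, α = 17.2, σ_y = 277.2 → σ = 159 MPa, n = 1.74
  aluminum alloy: E = 72.60, α = 23.0, σ_y = 154.0 → σ = 424 MPa, n = 0.363
  commercially pure titanium: E = 107.7, α = 8.84, σ_y = 253.0 → σ = 242 MPa, n = 1.05
Smallest n: aluminum alloy with n = 0.363.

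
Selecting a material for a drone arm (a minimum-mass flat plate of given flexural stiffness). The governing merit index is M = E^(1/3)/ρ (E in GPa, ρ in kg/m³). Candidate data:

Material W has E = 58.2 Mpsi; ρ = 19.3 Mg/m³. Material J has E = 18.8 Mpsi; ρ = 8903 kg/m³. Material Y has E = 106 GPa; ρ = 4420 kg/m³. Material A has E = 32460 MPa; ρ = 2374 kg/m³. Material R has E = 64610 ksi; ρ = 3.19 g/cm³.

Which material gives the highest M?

material R

Normalizing units and computing the index:
  material W: E = 401.3 GPa, ρ = 19300 kg/m³
  material J: E = 129.6 GPa, ρ = 8903 kg/m³
  material Y: E = 106.0 GPa, ρ = 4420 kg/m³
  material A: E = 32.46 GPa, ρ = 2374 kg/m³
  material R: E = 445.5 GPa, ρ = 3190 kg/m³
  material R: M = 2.39×10⁻³
  material A: M = 1.34×10⁻³
  material Y: M = 1.07×10⁻³
  material J: M = 0.568×10⁻³
  material W: M = 0.382×10⁻³
The maximum is for material R.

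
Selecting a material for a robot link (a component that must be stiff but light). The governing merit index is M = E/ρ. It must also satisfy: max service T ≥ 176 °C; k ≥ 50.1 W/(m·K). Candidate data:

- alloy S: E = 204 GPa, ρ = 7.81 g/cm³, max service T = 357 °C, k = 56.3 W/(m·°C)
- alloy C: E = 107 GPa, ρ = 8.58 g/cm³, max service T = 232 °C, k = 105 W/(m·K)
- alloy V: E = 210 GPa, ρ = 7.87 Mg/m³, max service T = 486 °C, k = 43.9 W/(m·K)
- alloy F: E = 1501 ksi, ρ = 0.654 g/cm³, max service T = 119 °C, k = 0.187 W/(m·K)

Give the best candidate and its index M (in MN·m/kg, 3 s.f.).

alloy S, M = 26.1 MN·m/kg

Screen on constraints: max service T ≥ 176 °C; k ≥ 50.1 W/(m·K). Survivors: alloy S, alloy C.
Putting every candidate on a common basis:
  alloy S: E = 204.0 GPa, ρ = 7810 kg/m³
  alloy C: E = 107.0 GPa, ρ = 8580 kg/m³
  alloy S: M = 26.1 MN·m/kg
  alloy C: M = 12.5 MN·m/kg
The maximum is for alloy S.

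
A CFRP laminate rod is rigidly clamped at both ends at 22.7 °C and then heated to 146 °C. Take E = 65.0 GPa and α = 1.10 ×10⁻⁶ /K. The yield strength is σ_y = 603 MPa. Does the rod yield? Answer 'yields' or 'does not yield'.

does not yield

ΔT = 123.3 K. Constrained thermal stress σ = E·α·ΔT = 65.00×10³ MPa × 1.10×10⁻⁶ × 123.3 = 8.82 MPa (compressive).
Compare to σ_y = 603 MPa: σ < σ_y, so it does not yield.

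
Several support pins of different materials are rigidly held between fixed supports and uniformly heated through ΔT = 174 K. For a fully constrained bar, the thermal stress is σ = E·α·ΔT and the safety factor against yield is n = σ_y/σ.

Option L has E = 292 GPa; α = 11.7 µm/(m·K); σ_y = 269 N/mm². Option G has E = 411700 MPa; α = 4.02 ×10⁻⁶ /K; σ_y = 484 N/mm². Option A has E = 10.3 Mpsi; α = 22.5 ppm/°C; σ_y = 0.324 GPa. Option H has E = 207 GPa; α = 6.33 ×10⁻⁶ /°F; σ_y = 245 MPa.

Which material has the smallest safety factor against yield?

option L

In consistent units (E in GPa, α in ×10⁻⁶/K, σ_y in MPa):
  option L: E = 292.0, α = 11.7, σ_y = 269.0 → σ = 594 MPa, n = 0.453
  option G: E = 411.7, α = 4.02, σ_y = 484.0 → σ = 288 MPa, n = 1.68
  option A: E = 71.02, α = 22.5, σ_y = 324.0 → σ = 278 MPa, n = 1.17
  option H: E = 207.0, α = 11.4, σ_y = 245.0 → σ = 410 MPa, n = 0.597
Option L has the lowest safety factor, n = 0.453.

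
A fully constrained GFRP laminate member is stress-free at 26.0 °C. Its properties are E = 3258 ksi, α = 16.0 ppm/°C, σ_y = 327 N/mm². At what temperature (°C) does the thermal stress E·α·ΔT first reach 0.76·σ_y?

717 °C

E = 3258 ksi = 22.46 GPa.
σ_y = 327 N/mm² = 327.0 MPa.
E·α·ΔT = 248.5 MPa ⇒ ΔT = 248.5 / (22.46×10³ × 16.0×10⁻⁶) = 691.5 K.
T = 26.0 + 691.5 = 717.5 °C.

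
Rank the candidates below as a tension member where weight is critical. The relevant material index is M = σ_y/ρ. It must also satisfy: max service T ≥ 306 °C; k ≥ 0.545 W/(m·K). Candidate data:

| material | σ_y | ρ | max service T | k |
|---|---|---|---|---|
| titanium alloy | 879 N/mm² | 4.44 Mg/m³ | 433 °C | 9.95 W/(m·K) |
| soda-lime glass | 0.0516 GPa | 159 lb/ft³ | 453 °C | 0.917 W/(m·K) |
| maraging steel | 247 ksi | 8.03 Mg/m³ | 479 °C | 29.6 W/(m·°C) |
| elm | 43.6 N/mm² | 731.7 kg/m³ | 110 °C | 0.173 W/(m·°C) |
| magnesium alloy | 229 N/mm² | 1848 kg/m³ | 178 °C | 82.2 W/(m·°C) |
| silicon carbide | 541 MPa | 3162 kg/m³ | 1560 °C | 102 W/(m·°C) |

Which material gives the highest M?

maraging steel

Screen on constraints: max service T ≥ 306 °C; k ≥ 0.545 W/(m·K). Survivors: titanium alloy, soda-lime glass, maraging steel, silicon carbide.
After converting to SI:
  titanium alloy: σ_y = 879.0 MPa, ρ = 4440 kg/m³
  soda-lime glass: σ_y = 51.60 MPa, ρ = 2547 kg/m³
  maraging steel: σ_y = 1703 MPa, ρ = 8030 kg/m³
  silicon carbide: σ_y = 541.0 MPa, ρ = 3162 kg/m³
  maraging steel: M = 212 kN·m/kg
  titanium alloy: M = 198 kN·m/kg
  silicon carbide: M = 171 kN·m/kg
  soda-lime glass: M = 20.3 kN·m/kg
Highest index: maraging steel.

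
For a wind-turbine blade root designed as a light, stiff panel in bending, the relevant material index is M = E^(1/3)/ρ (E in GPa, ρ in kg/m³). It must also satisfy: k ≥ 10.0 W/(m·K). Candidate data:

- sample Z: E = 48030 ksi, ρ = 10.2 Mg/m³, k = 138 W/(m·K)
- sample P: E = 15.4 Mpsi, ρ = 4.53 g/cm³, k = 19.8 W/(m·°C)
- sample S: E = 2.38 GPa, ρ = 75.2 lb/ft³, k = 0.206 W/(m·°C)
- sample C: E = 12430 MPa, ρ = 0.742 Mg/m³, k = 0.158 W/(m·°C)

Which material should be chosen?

Screen on constraints: k ≥ 10.0 W/(m·K). Survivors: sample Z, sample P.
Putting every candidate on a common basis:
  sample Z: E = 331.2 GPa, ρ = 10200 kg/m³
  sample P: E = 106.2 GPa, ρ = 4530 kg/m³
  sample P: M = 1.05×10⁻³
  sample Z: M = 0.678×10⁻³
Sample P ranks first.

sample P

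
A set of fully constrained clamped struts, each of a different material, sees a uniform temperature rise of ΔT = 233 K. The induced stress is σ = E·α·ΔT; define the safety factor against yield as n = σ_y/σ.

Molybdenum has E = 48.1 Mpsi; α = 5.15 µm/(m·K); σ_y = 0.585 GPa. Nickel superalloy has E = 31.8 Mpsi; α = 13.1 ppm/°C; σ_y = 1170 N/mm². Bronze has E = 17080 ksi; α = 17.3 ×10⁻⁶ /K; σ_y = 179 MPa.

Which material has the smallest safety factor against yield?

Per material, after unit conversion:
  molybdenum: E = 331.6, α = 5.15, σ_y = 585.0 → σ = 398 MPa, n = 1.47
  nickel superalloy: E = 219.3, α = 13.1, σ_y = 1170 → σ = 669 MPa, n = 1.75
  bronze: E = 117.8, α = 17.3, σ_y = 179.0 → σ = 475 MPa, n = 0.377
Bronze has the lowest safety factor, n = 0.377.

bronze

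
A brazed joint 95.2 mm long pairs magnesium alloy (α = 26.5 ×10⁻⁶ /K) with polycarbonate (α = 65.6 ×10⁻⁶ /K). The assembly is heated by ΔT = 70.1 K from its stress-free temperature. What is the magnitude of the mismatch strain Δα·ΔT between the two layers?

2.74×10⁻³

Δα = |26.5 − 65.6|×10⁻⁶/K = 39.1×10⁻⁶/K.
Mismatch strain = Δα·ΔT = 39.1×10⁻⁶ × 70.1 = 2.74×10⁻³.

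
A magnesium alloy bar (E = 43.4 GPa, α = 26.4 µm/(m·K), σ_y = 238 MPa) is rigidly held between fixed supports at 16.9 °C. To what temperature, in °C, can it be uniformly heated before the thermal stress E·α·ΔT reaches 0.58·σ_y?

E·α·ΔT = 138.0 MPa ⇒ ΔT = 138.0 / (43.40×10³ × 26.4×10⁻⁶) = 120.5 K.
T = 16.9 + 120.5 = 137.4 °C.

137 °C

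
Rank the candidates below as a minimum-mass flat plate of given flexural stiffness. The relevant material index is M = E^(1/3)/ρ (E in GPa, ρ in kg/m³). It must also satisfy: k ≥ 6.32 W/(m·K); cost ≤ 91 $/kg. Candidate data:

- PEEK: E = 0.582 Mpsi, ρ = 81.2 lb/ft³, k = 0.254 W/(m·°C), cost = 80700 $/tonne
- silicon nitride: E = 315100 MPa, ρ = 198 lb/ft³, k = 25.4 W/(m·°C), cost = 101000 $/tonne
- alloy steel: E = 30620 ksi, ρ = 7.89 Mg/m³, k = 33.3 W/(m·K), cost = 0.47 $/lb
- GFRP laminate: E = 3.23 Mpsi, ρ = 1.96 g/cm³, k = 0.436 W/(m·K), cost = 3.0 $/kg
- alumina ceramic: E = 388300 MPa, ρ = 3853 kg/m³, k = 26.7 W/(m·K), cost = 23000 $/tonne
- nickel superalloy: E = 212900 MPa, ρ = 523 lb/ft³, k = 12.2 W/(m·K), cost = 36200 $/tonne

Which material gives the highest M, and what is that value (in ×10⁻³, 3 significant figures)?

alumina ceramic, M = 1.89×10⁻³

Screen on constraints: k ≥ 6.32 W/(m·K); cost ≤ 91 $/kg. Survivors: alloy steel, alumina ceramic, nickel superalloy.
Convert each candidate to consistent units, then evaluate M:
  alloy steel: E = 211.1 GPa, ρ = 7890 kg/m³
  alumina ceramic: E = 388.3 GPa, ρ = 3853 kg/m³
  nickel superalloy: E = 212.9 GPa, ρ = 8378 kg/m³
  alumina ceramic: M = 1.89×10⁻³
  alloy steel: M = 0.755×10⁻³
  nickel superalloy: M = 0.713×10⁻³
Alumina ceramic has the largest M.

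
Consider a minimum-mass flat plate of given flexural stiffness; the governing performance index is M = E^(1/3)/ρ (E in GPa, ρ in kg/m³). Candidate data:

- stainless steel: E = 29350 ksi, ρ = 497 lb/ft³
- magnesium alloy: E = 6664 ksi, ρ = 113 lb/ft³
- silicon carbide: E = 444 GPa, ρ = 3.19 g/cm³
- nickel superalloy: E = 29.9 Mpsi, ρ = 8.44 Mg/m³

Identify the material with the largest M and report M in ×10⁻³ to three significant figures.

silicon carbide, M = 2.39×10⁻³

In SI units:
  stainless steel: E = 202.4 GPa, ρ = 7961 kg/m³
  magnesium alloy: E = 45.95 GPa, ρ = 1810 kg/m³
  silicon carbide: E = 444.0 GPa, ρ = 3190 kg/m³
  nickel superalloy: E = 206.2 GPa, ρ = 8440 kg/m³
  silicon carbide: M = 2.39×10⁻³
  magnesium alloy: M = 1.98×10⁻³
  stainless steel: M = 0.737×10⁻³
  nickel superalloy: M = 0.700×10⁻³
Highest index: silicon carbide.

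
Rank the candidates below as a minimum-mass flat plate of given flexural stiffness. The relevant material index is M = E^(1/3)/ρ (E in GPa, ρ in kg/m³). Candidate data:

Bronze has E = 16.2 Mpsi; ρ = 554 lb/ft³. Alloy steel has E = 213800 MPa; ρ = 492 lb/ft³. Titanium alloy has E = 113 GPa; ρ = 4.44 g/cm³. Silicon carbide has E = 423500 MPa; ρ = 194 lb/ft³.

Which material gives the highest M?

Convert each candidate to consistent units, then evaluate M:
  bronze: E = 111.7 GPa, ρ = 8874 kg/m³
  alloy steel: E = 213.8 GPa, ρ = 7881 kg/m³
  titanium alloy: E = 113.0 GPa, ρ = 4440 kg/m³
  silicon carbide: E = 423.5 GPa, ρ = 3108 kg/m³
  silicon carbide: M = 2.42×10⁻³
  titanium alloy: M = 1.09×10⁻³
  alloy steel: M = 0.759×10⁻³
  bronze: M = 0.543×10⁻³
Silicon carbide has the largest M.

silicon carbide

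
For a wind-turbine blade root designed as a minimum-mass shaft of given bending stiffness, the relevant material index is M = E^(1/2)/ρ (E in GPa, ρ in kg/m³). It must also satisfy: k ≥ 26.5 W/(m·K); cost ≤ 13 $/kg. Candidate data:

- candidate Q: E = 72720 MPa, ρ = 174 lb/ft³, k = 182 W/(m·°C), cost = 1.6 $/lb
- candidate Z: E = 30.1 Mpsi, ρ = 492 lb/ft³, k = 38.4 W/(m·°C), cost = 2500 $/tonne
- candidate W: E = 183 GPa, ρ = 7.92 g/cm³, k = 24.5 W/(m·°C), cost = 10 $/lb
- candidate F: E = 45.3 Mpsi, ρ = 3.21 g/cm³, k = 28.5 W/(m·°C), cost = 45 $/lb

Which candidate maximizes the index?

candidate Q

Screen on constraints: k ≥ 26.5 W/(m·K); cost ≤ 13 $/kg. Survivors: candidate Q, candidate Z.
Convert each candidate to consistent units, then evaluate M:
  candidate Q: E = 72.72 GPa, ρ = 2787 kg/m³
  candidate Z: E = 207.5 GPa, ρ = 7881 kg/m³
  candidate Q: M = 3.06×10⁻³
  candidate Z: M = 1.83×10⁻³
Candidate Q has the largest M.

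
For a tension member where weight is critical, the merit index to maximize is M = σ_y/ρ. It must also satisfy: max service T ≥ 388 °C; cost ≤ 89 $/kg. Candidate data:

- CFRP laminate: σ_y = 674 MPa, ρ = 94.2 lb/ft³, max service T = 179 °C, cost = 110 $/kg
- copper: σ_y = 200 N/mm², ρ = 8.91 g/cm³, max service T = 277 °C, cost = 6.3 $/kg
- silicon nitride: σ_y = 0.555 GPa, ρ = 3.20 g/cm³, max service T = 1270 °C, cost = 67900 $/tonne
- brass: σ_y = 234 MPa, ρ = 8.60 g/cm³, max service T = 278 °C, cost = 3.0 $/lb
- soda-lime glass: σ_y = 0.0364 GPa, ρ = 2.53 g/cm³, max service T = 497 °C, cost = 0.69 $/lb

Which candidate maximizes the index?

Screen on constraints: max service T ≥ 388 °C; cost ≤ 89 $/kg. Survivors: silicon nitride, soda-lime glass.
After converting to SI:
  silicon nitride: σ_y = 555.0 MPa, ρ = 3200 kg/m³
  soda-lime glass: σ_y = 36.40 MPa, ρ = 2530 kg/m³
  silicon nitride: M = 173 kN·m/kg
  soda-lime glass: M = 14.4 kN·m/kg
Highest index: silicon nitride.

silicon nitride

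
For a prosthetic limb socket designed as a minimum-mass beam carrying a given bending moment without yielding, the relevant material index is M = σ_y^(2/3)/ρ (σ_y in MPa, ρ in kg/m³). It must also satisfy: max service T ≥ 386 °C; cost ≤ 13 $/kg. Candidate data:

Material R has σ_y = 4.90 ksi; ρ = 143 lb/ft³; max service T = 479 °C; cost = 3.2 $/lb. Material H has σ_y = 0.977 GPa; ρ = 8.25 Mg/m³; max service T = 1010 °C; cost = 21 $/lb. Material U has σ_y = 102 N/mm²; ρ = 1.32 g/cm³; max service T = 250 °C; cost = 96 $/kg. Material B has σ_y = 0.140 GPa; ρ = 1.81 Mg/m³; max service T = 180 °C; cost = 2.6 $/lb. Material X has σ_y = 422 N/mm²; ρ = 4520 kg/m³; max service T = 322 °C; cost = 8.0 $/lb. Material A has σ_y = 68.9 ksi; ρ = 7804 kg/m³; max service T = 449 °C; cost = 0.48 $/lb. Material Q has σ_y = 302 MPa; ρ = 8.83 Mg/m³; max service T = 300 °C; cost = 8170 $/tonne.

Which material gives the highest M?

material A

Screen on constraints: max service T ≥ 386 °C; cost ≤ 13 $/kg. Survivors: material R, material A.
Normalizing units and computing the index:
  material R: σ_y = 33.78 MPa, ρ = 2291 kg/m³
  material A: σ_y = 475.0 MPa, ρ = 7804 kg/m³
  material A: M = 7.80×10⁻³
  material R: M = 4.56×10⁻³
Material A has the largest M.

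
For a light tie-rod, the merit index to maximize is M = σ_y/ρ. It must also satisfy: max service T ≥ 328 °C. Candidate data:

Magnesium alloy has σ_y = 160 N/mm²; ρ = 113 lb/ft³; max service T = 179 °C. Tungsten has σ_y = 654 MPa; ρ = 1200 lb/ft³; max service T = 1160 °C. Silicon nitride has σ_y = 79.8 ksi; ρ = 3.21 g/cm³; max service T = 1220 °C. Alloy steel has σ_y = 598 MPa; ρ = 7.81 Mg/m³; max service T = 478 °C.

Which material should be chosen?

Screen on constraints: max service T ≥ 328 °C. Survivors: tungsten, silicon nitride, alloy steel.
After converting to SI:
  tungsten: σ_y = 654.0 MPa, ρ = 19220 kg/m³
  silicon nitride: σ_y = 550.2 MPa, ρ = 3210 kg/m³
  alloy steel: σ_y = 598.0 MPa, ρ = 7810 kg/m³
  silicon nitride: M = 171 kN·m/kg
  alloy steel: M = 76.6 kN·m/kg
  tungsten: M = 34.0 kN·m/kg
Silicon nitride ranks first.

silicon nitride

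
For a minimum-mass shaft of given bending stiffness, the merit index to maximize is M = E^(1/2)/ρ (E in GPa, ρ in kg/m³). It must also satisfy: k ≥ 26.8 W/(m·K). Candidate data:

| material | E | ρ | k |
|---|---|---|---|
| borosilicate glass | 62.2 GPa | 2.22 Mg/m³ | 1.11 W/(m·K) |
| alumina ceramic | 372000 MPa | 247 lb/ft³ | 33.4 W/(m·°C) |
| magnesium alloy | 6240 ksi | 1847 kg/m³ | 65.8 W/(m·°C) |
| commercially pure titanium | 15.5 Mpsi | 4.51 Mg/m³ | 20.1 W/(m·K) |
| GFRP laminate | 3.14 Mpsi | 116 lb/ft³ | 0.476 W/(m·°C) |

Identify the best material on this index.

alumina ceramic

Screen on constraints: k ≥ 26.8 W/(m·K). Survivors: alumina ceramic, magnesium alloy.
Putting every candidate on a common basis:
  alumina ceramic: E = 372.0 GPa, ρ = 3957 kg/m³
  magnesium alloy: E = 43.02 GPa, ρ = 1847 kg/m³
  alumina ceramic: M = 4.87×10⁻³
  magnesium alloy: M = 3.55×10⁻³
Alumina ceramic has the largest M.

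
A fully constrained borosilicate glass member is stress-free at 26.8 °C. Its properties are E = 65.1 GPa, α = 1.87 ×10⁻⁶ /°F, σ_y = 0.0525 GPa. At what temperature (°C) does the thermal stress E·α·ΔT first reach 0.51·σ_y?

α = 1.87×10⁻⁶/°F × 9/5 = 3.37×10⁻⁶/K.
σ_y = 0.0525 GPa = 52.50 MPa.
E·α·ΔT = 26.78 MPa ⇒ ΔT = 26.78 / (65.10×10³ × 3.37×10⁻⁶) = 122.2 K.
T = 26.8 + 122.2 = 149.0 °C.

149 °C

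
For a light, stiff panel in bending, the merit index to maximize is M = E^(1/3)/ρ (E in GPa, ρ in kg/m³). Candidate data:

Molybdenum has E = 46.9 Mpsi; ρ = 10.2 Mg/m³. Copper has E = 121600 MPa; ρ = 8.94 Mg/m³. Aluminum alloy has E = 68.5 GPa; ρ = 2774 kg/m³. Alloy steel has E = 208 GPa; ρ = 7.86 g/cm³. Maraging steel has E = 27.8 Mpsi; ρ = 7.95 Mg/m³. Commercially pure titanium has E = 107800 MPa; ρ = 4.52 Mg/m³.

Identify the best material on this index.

aluminum alloy

Convert each candidate to consistent units, then evaluate M:
  molybdenum: E = 323.4 GPa, ρ = 10200 kg/m³
  copper: E = 121.6 GPa, ρ = 8940 kg/m³
  aluminum alloy: E = 68.50 GPa, ρ = 2774 kg/m³
  alloy steel: E = 208.0 GPa, ρ = 7860 kg/m³
  maraging steel: E = 191.7 GPa, ρ = 7950 kg/m³
  commercially pure titanium: E = 107.8 GPa, ρ = 4520 kg/m³
  aluminum alloy: M = 1.47×10⁻³
  commercially pure titanium: M = 1.05×10⁻³
  alloy steel: M = 0.754×10⁻³
  maraging steel: M = 0.725×10⁻³
  molybdenum: M = 0.673×10⁻³
  copper: M = 0.554×10⁻³
The maximum is for aluminum alloy.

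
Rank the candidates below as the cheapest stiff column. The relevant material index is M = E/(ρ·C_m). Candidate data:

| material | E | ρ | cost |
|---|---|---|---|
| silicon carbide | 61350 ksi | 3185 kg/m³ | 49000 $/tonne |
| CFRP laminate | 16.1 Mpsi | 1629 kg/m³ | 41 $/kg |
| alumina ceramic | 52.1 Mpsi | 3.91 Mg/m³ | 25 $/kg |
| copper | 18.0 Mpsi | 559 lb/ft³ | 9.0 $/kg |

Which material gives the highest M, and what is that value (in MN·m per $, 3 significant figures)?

alumina ceramic, M = 3.67 MN·m per $

After converting to SI:
  silicon carbide: E = 423.0 GPa, ρ = 3185 kg/m³, cost = 49.00 $/kg
  CFRP laminate: E = 111.0 GPa, ρ = 1629 kg/m³, cost = 41.00 $/kg
  alumina ceramic: E = 359.2 GPa, ρ = 3910 kg/m³, cost = 25.00 $/kg
  copper: E = 124.1 GPa, ρ = 8954 kg/m³, cost = 9.000 $/kg
  alumina ceramic: M = 3.67 MN·m per $
  silicon carbide: M = 2.71 MN·m per $
  CFRP laminate: M = 1.66 MN·m per $
  copper: M = 1.54 MN·m per $
The maximum is for alumina ceramic.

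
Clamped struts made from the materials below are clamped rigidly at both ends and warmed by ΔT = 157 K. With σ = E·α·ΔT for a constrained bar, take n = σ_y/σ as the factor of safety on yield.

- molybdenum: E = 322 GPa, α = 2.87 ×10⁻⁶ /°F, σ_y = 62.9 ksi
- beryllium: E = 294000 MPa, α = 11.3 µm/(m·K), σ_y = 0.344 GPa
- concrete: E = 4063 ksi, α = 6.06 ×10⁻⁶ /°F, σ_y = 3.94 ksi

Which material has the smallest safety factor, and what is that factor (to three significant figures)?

Per material, after unit conversion:
  molybdenum: E = 322.0, α = 5.17, σ_y = 433.7 → σ = 261 MPa, n = 1.66
  beryllium: E = 294.0, α = 11.3, σ_y = 344.0 → σ = 522 MPa, n = 0.660
  concrete: E = 28.01, α = 10.9, σ_y = 27.17 → σ = 48.0 MPa, n = 0.566
Smallest n: concrete with n = 0.566.

concrete, n = 0.566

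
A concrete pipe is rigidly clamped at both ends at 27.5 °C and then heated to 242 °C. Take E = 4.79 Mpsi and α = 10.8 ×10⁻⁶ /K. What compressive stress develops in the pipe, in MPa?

E = 4.79 Mpsi = 33.03 GPa.
ΔT = 214.5 K. Constrained thermal stress σ = E·α·ΔT = 33.03×10³ MPa × 10.8×10⁻⁶ × 214.5 = 76.5 MPa (compressive).

76.5 MPa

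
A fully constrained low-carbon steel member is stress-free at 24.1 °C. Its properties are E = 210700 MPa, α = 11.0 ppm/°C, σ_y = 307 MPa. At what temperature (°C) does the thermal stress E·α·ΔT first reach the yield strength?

157 °C

E = 210700 MPa = 210.7 GPa.
E·α·ΔT = 307.0 MPa ⇒ ΔT = 307.0 / (210.7×10³ × 11.0×10⁻⁶) = 132.5 K.
T = 24.1 + 132.5 = 156.6 °C.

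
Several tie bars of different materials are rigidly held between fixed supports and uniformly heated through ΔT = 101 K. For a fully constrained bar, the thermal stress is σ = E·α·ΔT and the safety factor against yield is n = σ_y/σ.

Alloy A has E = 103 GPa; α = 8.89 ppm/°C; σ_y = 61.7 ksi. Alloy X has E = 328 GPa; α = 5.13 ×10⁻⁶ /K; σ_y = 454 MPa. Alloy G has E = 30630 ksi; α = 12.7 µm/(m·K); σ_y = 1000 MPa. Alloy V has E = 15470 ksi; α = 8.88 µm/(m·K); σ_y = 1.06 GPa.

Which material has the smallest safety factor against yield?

Per material, after unit conversion:
  alloy A: E = 103.0, α = 8.89, σ_y = 425.4 → σ = 92.5 MPa, n = 4.60
  alloy X: E = 328.0, α = 5.13, σ_y = 454.0 → σ = 170 MPa, n = 2.67
  alloy G: E = 211.2, α = 12.7, σ_y = 1000 → σ = 271 MPa, n = 3.69
  alloy V: E = 106.7, α = 8.88, σ_y = 1060 → σ = 95.7 MPa, n = 11.1
The minimum is alloy X at n = 2.67.

alloy X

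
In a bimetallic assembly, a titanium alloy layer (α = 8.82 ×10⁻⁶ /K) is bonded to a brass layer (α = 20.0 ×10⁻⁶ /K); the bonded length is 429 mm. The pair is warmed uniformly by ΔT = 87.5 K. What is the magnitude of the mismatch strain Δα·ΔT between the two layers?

Δα = |8.82 − 20.0|×10⁻⁶/K = 11.2×10⁻⁶/K.
Mismatch strain = Δα·ΔT = 11.2×10⁻⁶ × 87.5 = 9.78×10⁻⁴.

9.78×10⁻⁴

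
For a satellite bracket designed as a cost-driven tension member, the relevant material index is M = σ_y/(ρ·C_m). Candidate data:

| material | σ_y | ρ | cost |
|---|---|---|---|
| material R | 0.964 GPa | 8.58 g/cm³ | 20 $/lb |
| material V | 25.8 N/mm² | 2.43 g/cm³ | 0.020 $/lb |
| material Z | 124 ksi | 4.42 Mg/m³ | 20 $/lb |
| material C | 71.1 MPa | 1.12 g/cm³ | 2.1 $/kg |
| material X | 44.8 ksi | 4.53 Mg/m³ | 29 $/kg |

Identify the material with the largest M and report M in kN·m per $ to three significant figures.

Convert each candidate to consistent units, then evaluate M:
  material R: σ_y = 964.0 MPa, ρ = 8580 kg/m³, cost = 44.09 $/kg
  material V: σ_y = 25.80 MPa, ρ = 2430 kg/m³, cost = 0.04409 $/kg
  material Z: σ_y = 855.0 MPa, ρ = 4420 kg/m³, cost = 44.09 $/kg
  material C: σ_y = 71.10 MPa, ρ = 1120 kg/m³, cost = 2.100 $/kg
  material X: σ_y = 308.9 MPa, ρ = 4530 kg/m³, cost = 29.00 $/kg
  material V: M = 241 kN·m per $
  material C: M = 30.2 kN·m per $
  material Z: M = 4.39 kN·m per $
  material R: M = 2.55 kN·m per $
  material X: M = 2.35 kN·m per $
Material V has the largest M.

material V, M = 241 kN·m per $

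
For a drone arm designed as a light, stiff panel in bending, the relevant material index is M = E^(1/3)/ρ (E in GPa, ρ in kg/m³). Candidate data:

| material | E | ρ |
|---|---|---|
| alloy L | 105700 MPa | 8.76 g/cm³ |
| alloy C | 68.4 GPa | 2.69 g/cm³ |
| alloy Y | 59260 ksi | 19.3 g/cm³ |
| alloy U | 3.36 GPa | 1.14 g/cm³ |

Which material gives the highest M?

alloy C

Convert each candidate to consistent units, then evaluate M:
  alloy L: E = 105.7 GPa, ρ = 8760 kg/m³
  alloy C: E = 68.40 GPa, ρ = 2690 kg/m³
  alloy Y: E = 408.6 GPa, ρ = 19300 kg/m³
  alloy U: E = 3.360 GPa, ρ = 1140 kg/m³
  alloy C: M = 1.52×10⁻³
  alloy U: M = 1.31×10⁻³
  alloy L: M = 0.540×10⁻³
  alloy Y: M = 0.384×10⁻³
Alloy C ranks first.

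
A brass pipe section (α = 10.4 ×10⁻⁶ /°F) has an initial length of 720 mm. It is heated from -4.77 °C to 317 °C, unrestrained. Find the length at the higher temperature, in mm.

724.34 mm

Convert α: 10.4×10⁻⁶/°F × (9/5) = 18.7×10⁻⁶/K.
ΔT = 317 − (-4.77) = 321.8 K.
ΔL = α·L₀·ΔT = 18.7×10⁻⁶ × 720 mm × 321.8 K = 4.34 mm.
L = L₀ + ΔL = 720 + 4.34 = 724.34 mm.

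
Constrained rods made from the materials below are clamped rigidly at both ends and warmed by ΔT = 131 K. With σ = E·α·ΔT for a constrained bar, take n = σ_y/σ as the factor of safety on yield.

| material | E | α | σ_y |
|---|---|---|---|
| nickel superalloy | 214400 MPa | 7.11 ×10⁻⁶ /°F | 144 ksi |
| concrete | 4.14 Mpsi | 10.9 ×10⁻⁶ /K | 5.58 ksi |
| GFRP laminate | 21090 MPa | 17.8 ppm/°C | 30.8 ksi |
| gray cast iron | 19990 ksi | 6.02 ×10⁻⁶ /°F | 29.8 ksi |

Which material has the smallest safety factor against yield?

With everything in SI (GPa, ×10⁻⁶/K, MPa):
  nickel superalloy: E = 214.4, α = 12.8, σ_y = 992.8 → σ = 359 MPa, n = 2.76
  concrete: E = 28.54, α = 10.9, σ_y = 38.47 → σ = 40.8 MPa, n = 0.944
  GFRP laminate: E = 21.09, α = 17.8, σ_y = 212.4 → σ = 49.2 MPa, n = 4.32
  gray cast iron: E = 137.8, α = 10.8, σ_y = 205.5 → σ = 196 MPa, n = 1.05
Concrete has the lowest safety factor, n = 0.944.

concrete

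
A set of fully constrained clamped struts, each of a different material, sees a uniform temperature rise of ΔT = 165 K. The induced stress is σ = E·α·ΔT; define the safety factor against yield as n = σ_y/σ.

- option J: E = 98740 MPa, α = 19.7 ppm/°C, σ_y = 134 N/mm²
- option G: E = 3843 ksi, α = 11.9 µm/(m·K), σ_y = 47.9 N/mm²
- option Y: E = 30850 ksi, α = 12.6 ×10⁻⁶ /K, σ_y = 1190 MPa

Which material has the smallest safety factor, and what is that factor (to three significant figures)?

In consistent units (E in GPa, α in ×10⁻⁶/K, σ_y in MPa):
  option J: E = 98.74, α = 19.7, σ_y = 134.0 → σ = 321 MPa, n = 0.418
  option G: E = 26.50, α = 11.9, σ_y = 47.90 → σ = 52.0 MPa, n = 0.921
  option Y: E = 212.7, α = 12.6, σ_y = 1190 → σ = 442 MPa, n = 2.69
The minimum is option J at n = 0.418.

option J, n = 0.418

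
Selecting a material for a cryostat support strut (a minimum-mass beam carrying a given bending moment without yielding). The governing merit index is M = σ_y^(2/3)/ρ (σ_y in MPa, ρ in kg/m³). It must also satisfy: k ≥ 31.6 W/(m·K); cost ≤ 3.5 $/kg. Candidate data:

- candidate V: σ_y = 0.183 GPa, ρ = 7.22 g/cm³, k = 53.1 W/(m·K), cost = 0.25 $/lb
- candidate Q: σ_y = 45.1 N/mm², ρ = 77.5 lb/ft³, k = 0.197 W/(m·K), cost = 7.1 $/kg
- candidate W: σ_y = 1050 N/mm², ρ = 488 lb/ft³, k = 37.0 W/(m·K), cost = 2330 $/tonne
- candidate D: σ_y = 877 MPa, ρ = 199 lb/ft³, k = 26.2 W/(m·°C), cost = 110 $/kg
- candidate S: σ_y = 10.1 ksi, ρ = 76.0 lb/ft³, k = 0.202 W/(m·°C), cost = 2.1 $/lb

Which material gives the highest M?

Screen on constraints: k ≥ 31.6 W/(m·K); cost ≤ 3.5 $/kg. Survivors: candidate V, candidate W.
In SI units:
  candidate V: σ_y = 183.0 MPa, ρ = 7220 kg/m³
  candidate W: σ_y = 1050 MPa, ρ = 7817 kg/m³
  candidate W: M = 13.2×10⁻³
  candidate V: M = 4.46×10⁻³
Highest index: candidate W.

candidate W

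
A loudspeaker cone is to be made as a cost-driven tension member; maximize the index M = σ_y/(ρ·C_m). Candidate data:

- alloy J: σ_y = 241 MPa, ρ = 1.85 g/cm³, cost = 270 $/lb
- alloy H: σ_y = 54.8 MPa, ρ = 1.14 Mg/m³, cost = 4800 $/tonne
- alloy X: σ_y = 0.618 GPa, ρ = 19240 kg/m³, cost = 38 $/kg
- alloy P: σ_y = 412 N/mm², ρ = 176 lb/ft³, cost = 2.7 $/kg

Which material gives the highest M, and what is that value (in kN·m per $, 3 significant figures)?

alloy P, M = 54.1 kN·m per $

Normalizing units and computing the index:
  alloy J: σ_y = 241.0 MPa, ρ = 1850 kg/m³, cost = 595.2 $/kg
  alloy H: σ_y = 54.80 MPa, ρ = 1140 kg/m³, cost = 4.800 $/kg
  alloy X: σ_y = 618.0 MPa, ρ = 19240 kg/m³, cost = 38.00 $/kg
  alloy P: σ_y = 412.0 MPa, ρ = 2819 kg/m³, cost = 2.700 $/kg
  alloy P: M = 54.1 kN·m per $
  alloy H: M = 10.0 kN·m per $
  alloy X: M = 0.845 kN·m per $
  alloy J: M = 0.219 kN·m per $
Highest index: alloy P.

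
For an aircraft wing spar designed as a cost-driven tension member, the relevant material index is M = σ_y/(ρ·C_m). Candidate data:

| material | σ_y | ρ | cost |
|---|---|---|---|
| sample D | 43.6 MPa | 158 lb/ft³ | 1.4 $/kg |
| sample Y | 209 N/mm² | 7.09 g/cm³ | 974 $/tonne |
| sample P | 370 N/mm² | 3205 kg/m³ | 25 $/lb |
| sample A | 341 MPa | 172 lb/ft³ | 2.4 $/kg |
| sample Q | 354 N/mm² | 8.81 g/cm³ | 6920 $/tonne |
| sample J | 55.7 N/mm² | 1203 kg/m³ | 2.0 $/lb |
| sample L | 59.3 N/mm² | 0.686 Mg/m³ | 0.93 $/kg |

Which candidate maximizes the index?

Normalizing units and computing the index:
  sample D: σ_y = 43.60 MPa, ρ = 2531 kg/m³, cost = 1.400 $/kg
  sample Y: σ_y = 209.0 MPa, ρ = 7090 kg/m³, cost = 0.9740 $/kg
  sample P: σ_y = 370.0 MPa, ρ = 3205 kg/m³, cost = 55.11 $/kg
  sample A: σ_y = 341.0 MPa, ρ = 2755 kg/m³, cost = 2.400 $/kg
  sample Q: σ_y = 354.0 MPa, ρ = 8810 kg/m³, cost = 6.920 $/kg
  sample J: σ_y = 55.70 MPa, ρ = 1203 kg/m³, cost = 4.409 $/kg
  sample L: σ_y = 59.30 MPa, ρ = 686.0 kg/m³, cost = 0.9300 $/kg
  sample L: M = 92.9 kN·m per $
  sample A: M = 51.6 kN·m per $
  sample Y: M = 30.3 kN·m per $
  sample D: M = 12.3 kN·m per $
  sample J: M = 10.5 kN·m per $
  sample Q: M = 5.81 kN·m per $
  sample P: M = 2.09 kN·m per $
The maximum is for sample L.

sample L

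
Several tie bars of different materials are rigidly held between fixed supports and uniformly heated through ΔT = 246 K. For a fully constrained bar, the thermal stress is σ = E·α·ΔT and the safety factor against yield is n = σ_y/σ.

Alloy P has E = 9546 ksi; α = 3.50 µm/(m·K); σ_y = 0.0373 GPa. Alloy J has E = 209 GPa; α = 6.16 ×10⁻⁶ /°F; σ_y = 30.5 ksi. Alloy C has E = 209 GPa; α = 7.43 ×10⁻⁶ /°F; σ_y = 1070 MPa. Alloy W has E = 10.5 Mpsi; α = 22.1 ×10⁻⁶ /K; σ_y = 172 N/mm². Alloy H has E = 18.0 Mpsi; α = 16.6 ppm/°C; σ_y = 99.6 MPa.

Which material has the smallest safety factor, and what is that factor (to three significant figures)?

alloy H, n = 0.197

Per material, after unit conversion:
  alloy P: E = 65.82, α = 3.50, σ_y = 37.30 → σ = 56.7 MPa, n = 0.658
  alloy J: E = 209.0, α = 11.1, σ_y = 210.3 → σ = 570 MPa, n = 0.369
  alloy C: E = 209.0, α = 13.4, σ_y = 1070 → σ = 688 MPa, n = 1.56
  alloy W: E = 72.39, α = 22.1, σ_y = 172.0 → σ = 394 MPa, n = 0.437
  alloy H: E = 124.1, α = 16.6, σ_y = 99.60 → σ = 507 MPa, n = 0.197
The minimum is alloy H at n = 0.197.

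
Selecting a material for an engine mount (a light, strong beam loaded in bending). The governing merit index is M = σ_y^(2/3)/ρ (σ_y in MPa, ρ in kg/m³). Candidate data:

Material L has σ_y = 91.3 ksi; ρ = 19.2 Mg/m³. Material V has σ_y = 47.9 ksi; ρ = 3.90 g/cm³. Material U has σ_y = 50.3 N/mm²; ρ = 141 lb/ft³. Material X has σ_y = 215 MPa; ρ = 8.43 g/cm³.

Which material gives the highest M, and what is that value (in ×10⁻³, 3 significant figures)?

material V, M = 12.3×10⁻³

In SI units:
  material L: σ_y = 629.5 MPa, ρ = 19200 kg/m³
  material V: σ_y = 330.3 MPa, ρ = 3900 kg/m³
  material U: σ_y = 50.30 MPa, ρ = 2259 kg/m³
  material X: σ_y = 215.0 MPa, ρ = 8430 kg/m³
  material V: M = 12.3×10⁻³
  material U: M = 6.03×10⁻³
  material X: M = 4.26×10⁻³
  material L: M = 3.83×10⁻³
Material V has the largest M.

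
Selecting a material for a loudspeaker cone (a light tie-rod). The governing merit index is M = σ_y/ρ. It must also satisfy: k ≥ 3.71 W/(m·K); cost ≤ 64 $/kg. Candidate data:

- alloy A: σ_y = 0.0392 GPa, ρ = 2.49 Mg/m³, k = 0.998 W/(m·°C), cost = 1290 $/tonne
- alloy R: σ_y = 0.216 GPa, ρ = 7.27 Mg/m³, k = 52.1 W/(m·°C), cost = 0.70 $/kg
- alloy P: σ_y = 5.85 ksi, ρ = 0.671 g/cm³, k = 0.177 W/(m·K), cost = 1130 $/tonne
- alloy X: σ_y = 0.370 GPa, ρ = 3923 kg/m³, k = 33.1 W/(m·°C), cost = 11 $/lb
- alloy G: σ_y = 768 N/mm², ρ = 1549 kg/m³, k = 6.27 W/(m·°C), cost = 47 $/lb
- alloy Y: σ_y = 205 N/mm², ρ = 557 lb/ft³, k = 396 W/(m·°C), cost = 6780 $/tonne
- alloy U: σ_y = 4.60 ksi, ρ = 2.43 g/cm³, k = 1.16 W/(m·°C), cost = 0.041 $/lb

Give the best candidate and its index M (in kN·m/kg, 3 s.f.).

Screen on constraints: k ≥ 3.71 W/(m·K); cost ≤ 64 $/kg. Survivors: alloy R, alloy X, alloy Y.
In SI units:
  alloy R: σ_y = 216.0 MPa, ρ = 7270 kg/m³
  alloy X: σ_y = 370.0 MPa, ρ = 3923 kg/m³
  alloy Y: σ_y = 205.0 MPa, ρ = 8922 kg/m³
  alloy X: M = 94.3 kN·m/kg
  alloy R: M = 29.7 kN·m/kg
  alloy Y: M = 23.0 kN·m/kg
The maximum is for alloy X.

alloy X, M = 94.3 kN·m/kg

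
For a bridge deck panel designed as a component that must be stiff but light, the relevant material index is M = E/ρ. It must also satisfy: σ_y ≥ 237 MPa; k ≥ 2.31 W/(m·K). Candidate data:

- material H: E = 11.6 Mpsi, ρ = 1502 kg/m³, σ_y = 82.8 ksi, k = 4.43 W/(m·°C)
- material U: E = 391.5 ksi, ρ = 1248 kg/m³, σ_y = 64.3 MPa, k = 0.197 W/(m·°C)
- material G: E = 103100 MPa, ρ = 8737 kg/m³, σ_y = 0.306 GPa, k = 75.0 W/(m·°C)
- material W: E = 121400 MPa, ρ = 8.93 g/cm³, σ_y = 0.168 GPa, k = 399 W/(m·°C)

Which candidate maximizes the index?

material H

Screen on constraints: σ_y ≥ 237 MPa; k ≥ 2.31 W/(m·K). Survivors: material H, material G.
Normalizing units and computing the index:
  material H: E = 79.98 GPa, ρ = 1502 kg/m³
  material G: E = 103.1 GPa, ρ = 8737 kg/m³
  material H: M = 53.2 MN·m/kg
  material G: M = 11.8 MN·m/kg
Highest index: material H.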